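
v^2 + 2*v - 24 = (v - 4)*(v + 6)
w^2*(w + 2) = w^3 + 2*w^2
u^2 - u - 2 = (u - 2)*(u + 1)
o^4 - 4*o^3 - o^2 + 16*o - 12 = (o - 3)*(o - 2)*(o - 1)*(o + 2)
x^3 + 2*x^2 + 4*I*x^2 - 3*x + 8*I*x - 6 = (x + 2)*(x + I)*(x + 3*I)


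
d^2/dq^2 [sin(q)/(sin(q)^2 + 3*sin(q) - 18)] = (-sin(q)^5 + 3*sin(q)^4 - 106*sin(q)^3 - 54*sin(q)^2 - 216*sin(q) + 108)/((sin(q) - 3)^3*(sin(q) + 6)^3)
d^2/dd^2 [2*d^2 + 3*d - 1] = 4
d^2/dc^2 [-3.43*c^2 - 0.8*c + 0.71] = -6.86000000000000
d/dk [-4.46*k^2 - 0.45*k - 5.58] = -8.92*k - 0.45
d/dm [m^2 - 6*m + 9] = 2*m - 6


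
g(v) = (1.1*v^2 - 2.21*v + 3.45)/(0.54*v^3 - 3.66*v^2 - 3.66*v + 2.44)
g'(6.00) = -0.58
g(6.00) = -0.86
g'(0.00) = 1.22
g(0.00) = 1.41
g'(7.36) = -27.22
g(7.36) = -6.26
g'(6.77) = -2.17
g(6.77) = -1.73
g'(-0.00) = 1.22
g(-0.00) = 1.41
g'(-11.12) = -0.01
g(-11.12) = -0.14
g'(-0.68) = -2.41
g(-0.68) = 1.78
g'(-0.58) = -1.63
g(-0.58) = 1.58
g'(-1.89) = -2.54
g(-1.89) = -1.57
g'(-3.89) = -0.13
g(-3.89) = -0.41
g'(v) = (2.2*v - 2.21)/(0.54*v^3 - 3.66*v^2 - 3.66*v + 2.44) + (-1.62*v^2 + 7.32*v + 3.66)*(1.1*v^2 - 2.21*v + 3.45)/(0.54*v^3 - 3.66*v^2 - 3.66*v + 2.44)^2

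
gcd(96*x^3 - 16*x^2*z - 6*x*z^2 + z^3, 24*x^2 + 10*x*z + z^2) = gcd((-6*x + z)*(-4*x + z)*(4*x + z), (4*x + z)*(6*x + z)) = 4*x + z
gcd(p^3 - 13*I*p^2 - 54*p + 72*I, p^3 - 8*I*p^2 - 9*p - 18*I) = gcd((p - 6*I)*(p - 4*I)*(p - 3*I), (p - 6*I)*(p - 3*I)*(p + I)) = p^2 - 9*I*p - 18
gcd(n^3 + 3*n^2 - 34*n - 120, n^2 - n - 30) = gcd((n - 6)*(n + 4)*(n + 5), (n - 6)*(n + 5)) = n^2 - n - 30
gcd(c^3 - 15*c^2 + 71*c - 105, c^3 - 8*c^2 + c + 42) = c^2 - 10*c + 21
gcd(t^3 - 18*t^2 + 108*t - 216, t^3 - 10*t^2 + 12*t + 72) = t^2 - 12*t + 36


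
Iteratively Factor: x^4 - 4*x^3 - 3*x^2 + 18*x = (x)*(x^3 - 4*x^2 - 3*x + 18) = x*(x - 3)*(x^2 - x - 6) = x*(x - 3)^2*(x + 2)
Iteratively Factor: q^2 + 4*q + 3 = (q + 3)*(q + 1)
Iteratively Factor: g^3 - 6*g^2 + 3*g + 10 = (g + 1)*(g^2 - 7*g + 10) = (g - 5)*(g + 1)*(g - 2)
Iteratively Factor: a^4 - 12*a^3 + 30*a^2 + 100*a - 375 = (a - 5)*(a^3 - 7*a^2 - 5*a + 75) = (a - 5)*(a + 3)*(a^2 - 10*a + 25) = (a - 5)^2*(a + 3)*(a - 5)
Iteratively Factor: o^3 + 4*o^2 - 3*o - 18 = (o + 3)*(o^2 + o - 6) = (o + 3)^2*(o - 2)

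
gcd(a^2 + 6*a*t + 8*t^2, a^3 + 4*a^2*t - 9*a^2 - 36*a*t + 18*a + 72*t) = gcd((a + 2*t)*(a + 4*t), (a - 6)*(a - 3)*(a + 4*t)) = a + 4*t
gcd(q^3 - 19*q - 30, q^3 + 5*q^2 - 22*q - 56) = q + 2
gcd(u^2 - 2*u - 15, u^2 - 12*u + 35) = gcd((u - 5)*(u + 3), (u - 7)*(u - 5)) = u - 5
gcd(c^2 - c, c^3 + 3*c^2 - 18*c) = c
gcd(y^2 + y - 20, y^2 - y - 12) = y - 4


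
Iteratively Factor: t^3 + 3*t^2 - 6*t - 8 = (t + 1)*(t^2 + 2*t - 8) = (t - 2)*(t + 1)*(t + 4)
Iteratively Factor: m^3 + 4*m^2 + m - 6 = (m + 3)*(m^2 + m - 2) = (m + 2)*(m + 3)*(m - 1)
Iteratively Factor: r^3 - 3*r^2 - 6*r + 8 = (r - 1)*(r^2 - 2*r - 8) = (r - 4)*(r - 1)*(r + 2)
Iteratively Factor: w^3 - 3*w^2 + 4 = (w + 1)*(w^2 - 4*w + 4) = (w - 2)*(w + 1)*(w - 2)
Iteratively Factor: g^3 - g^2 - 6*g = (g + 2)*(g^2 - 3*g) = g*(g + 2)*(g - 3)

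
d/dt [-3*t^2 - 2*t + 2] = -6*t - 2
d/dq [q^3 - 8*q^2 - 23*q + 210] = 3*q^2 - 16*q - 23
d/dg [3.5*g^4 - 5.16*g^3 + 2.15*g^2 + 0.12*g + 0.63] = 14.0*g^3 - 15.48*g^2 + 4.3*g + 0.12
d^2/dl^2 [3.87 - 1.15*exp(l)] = -1.15*exp(l)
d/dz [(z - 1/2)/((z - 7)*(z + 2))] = (-z^2 + z - 33/2)/(z^4 - 10*z^3 - 3*z^2 + 140*z + 196)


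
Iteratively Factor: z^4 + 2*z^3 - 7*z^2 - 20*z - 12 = (z + 1)*(z^3 + z^2 - 8*z - 12) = (z + 1)*(z + 2)*(z^2 - z - 6) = (z - 3)*(z + 1)*(z + 2)*(z + 2)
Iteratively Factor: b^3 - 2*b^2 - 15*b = (b + 3)*(b^2 - 5*b) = b*(b + 3)*(b - 5)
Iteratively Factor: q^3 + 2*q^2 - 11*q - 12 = (q + 4)*(q^2 - 2*q - 3) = (q - 3)*(q + 4)*(q + 1)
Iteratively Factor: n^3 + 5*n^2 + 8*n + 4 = (n + 2)*(n^2 + 3*n + 2) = (n + 1)*(n + 2)*(n + 2)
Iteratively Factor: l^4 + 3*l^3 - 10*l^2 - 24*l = (l - 3)*(l^3 + 6*l^2 + 8*l) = (l - 3)*(l + 2)*(l^2 + 4*l) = (l - 3)*(l + 2)*(l + 4)*(l)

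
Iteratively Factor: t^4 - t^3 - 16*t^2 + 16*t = (t)*(t^3 - t^2 - 16*t + 16) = t*(t - 1)*(t^2 - 16) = t*(t - 1)*(t + 4)*(t - 4)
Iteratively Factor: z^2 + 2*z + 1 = (z + 1)*(z + 1)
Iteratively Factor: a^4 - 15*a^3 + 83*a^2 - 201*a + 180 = (a - 5)*(a^3 - 10*a^2 + 33*a - 36) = (a - 5)*(a - 3)*(a^2 - 7*a + 12) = (a - 5)*(a - 4)*(a - 3)*(a - 3)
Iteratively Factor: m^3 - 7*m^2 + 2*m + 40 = (m + 2)*(m^2 - 9*m + 20) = (m - 5)*(m + 2)*(m - 4)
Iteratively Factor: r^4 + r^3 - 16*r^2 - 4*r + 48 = (r - 2)*(r^3 + 3*r^2 - 10*r - 24) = (r - 3)*(r - 2)*(r^2 + 6*r + 8) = (r - 3)*(r - 2)*(r + 2)*(r + 4)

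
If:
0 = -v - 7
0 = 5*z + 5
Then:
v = -7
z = -1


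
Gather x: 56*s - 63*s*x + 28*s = -63*s*x + 84*s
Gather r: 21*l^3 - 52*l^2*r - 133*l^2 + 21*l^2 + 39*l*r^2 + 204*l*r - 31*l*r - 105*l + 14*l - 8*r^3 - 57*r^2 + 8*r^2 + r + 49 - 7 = 21*l^3 - 112*l^2 - 91*l - 8*r^3 + r^2*(39*l - 49) + r*(-52*l^2 + 173*l + 1) + 42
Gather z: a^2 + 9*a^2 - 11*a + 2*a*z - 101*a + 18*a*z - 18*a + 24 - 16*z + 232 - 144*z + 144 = 10*a^2 - 130*a + z*(20*a - 160) + 400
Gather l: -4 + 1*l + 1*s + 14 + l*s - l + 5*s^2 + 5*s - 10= l*s + 5*s^2 + 6*s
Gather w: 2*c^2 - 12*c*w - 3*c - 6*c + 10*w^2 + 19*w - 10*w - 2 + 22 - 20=2*c^2 - 9*c + 10*w^2 + w*(9 - 12*c)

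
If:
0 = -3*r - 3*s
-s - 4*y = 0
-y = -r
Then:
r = 0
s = 0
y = 0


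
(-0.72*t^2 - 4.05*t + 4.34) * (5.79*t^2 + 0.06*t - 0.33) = -4.1688*t^4 - 23.4927*t^3 + 25.1232*t^2 + 1.5969*t - 1.4322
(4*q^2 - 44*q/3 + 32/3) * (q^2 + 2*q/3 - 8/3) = 4*q^4 - 12*q^3 - 88*q^2/9 + 416*q/9 - 256/9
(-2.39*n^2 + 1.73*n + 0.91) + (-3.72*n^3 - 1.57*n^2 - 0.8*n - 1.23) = -3.72*n^3 - 3.96*n^2 + 0.93*n - 0.32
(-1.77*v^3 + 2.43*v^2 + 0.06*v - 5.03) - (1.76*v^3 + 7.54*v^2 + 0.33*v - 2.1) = -3.53*v^3 - 5.11*v^2 - 0.27*v - 2.93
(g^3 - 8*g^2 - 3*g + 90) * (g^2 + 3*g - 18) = g^5 - 5*g^4 - 45*g^3 + 225*g^2 + 324*g - 1620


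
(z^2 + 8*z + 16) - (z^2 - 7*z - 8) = 15*z + 24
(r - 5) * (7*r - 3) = 7*r^2 - 38*r + 15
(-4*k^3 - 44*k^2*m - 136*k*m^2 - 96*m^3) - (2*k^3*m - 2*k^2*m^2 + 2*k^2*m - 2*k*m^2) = -2*k^3*m - 4*k^3 + 2*k^2*m^2 - 46*k^2*m - 134*k*m^2 - 96*m^3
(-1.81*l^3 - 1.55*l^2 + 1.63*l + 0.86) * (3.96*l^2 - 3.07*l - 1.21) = -7.1676*l^5 - 0.5813*l^4 + 13.4034*l^3 + 0.277*l^2 - 4.6125*l - 1.0406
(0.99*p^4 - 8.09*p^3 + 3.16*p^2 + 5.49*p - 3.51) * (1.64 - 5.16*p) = -5.1084*p^5 + 43.368*p^4 - 29.5732*p^3 - 23.146*p^2 + 27.1152*p - 5.7564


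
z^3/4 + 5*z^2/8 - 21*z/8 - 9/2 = (z/4 + 1)*(z - 3)*(z + 3/2)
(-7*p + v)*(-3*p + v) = 21*p^2 - 10*p*v + v^2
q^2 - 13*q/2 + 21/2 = (q - 7/2)*(q - 3)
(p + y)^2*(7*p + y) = 7*p^3 + 15*p^2*y + 9*p*y^2 + y^3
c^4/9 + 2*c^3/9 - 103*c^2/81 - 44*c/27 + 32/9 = (c/3 + 1)^2*(c - 8/3)*(c - 4/3)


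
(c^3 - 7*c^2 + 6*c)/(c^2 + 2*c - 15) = c*(c^2 - 7*c + 6)/(c^2 + 2*c - 15)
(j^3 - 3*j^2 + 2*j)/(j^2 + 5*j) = (j^2 - 3*j + 2)/(j + 5)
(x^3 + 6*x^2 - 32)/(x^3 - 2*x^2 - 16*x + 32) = (x + 4)/(x - 4)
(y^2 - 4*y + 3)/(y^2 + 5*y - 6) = (y - 3)/(y + 6)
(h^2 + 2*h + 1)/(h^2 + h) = (h + 1)/h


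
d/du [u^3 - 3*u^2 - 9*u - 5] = 3*u^2 - 6*u - 9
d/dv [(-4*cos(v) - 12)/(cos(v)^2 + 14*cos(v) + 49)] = 4*(1 - cos(v))*sin(v)/(cos(v) + 7)^3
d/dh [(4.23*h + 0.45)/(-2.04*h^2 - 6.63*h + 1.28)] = (8.6292*h^2 + 1.836*h + 8.3979)/(4.1616*h^4 + 27.0504*h^3 + 38.7345*h^2 - 16.9728*h + 1.6384)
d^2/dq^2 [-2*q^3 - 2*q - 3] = -12*q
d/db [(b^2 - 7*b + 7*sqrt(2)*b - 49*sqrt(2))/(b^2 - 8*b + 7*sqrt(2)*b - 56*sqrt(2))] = -1/(b^2 - 16*b + 64)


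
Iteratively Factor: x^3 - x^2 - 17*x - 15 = (x + 3)*(x^2 - 4*x - 5) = (x + 1)*(x + 3)*(x - 5)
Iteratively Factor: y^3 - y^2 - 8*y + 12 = (y + 3)*(y^2 - 4*y + 4) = (y - 2)*(y + 3)*(y - 2)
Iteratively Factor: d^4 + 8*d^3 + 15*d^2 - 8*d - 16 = (d + 4)*(d^3 + 4*d^2 - d - 4) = (d - 1)*(d + 4)*(d^2 + 5*d + 4) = (d - 1)*(d + 1)*(d + 4)*(d + 4)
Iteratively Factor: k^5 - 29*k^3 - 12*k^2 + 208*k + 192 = (k + 1)*(k^4 - k^3 - 28*k^2 + 16*k + 192) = (k - 4)*(k + 1)*(k^3 + 3*k^2 - 16*k - 48) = (k - 4)*(k + 1)*(k + 3)*(k^2 - 16) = (k - 4)^2*(k + 1)*(k + 3)*(k + 4)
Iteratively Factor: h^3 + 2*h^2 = (h)*(h^2 + 2*h) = h*(h + 2)*(h)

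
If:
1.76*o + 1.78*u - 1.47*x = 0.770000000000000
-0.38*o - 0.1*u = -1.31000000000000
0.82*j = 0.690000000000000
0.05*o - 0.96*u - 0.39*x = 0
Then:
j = 0.84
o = 3.69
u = -0.93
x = 2.77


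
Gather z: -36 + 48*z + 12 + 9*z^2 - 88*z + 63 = 9*z^2 - 40*z + 39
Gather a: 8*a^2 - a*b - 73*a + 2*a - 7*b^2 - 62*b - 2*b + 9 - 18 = 8*a^2 + a*(-b - 71) - 7*b^2 - 64*b - 9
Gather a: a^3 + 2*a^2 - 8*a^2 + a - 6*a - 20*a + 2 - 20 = a^3 - 6*a^2 - 25*a - 18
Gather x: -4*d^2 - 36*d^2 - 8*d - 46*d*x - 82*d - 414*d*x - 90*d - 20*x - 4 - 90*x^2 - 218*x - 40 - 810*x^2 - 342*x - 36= -40*d^2 - 180*d - 900*x^2 + x*(-460*d - 580) - 80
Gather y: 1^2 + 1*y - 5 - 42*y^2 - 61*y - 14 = -42*y^2 - 60*y - 18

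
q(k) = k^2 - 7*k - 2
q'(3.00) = -1.00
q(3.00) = -14.00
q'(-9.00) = -25.00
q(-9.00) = 142.00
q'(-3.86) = -14.72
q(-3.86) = 39.92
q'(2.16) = -2.68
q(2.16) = -12.45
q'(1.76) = -3.48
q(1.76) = -11.22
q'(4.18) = 1.36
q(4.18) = -13.79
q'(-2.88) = -12.76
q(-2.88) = 26.45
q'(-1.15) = -9.30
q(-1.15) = 7.37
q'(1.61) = -3.78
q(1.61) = -10.68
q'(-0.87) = -8.74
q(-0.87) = 4.85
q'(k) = 2*k - 7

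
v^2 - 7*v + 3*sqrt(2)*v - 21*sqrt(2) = (v - 7)*(v + 3*sqrt(2))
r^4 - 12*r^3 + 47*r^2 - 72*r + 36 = (r - 6)*(r - 3)*(r - 2)*(r - 1)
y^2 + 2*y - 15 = (y - 3)*(y + 5)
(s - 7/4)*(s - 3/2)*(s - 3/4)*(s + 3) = s^4 - s^3 - 111*s^2/16 + 423*s/32 - 189/32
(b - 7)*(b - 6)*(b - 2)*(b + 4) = b^4 - 11*b^3 + 8*b^2 + 188*b - 336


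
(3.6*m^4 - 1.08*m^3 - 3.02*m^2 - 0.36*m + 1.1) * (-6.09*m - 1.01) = -21.924*m^5 + 2.9412*m^4 + 19.4826*m^3 + 5.2426*m^2 - 6.3354*m - 1.111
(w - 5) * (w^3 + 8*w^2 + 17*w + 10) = w^4 + 3*w^3 - 23*w^2 - 75*w - 50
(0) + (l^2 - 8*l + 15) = l^2 - 8*l + 15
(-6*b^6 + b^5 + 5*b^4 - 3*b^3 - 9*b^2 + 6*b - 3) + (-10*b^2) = -6*b^6 + b^5 + 5*b^4 - 3*b^3 - 19*b^2 + 6*b - 3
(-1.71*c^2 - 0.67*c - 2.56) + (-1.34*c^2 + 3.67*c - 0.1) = -3.05*c^2 + 3.0*c - 2.66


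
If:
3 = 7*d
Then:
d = 3/7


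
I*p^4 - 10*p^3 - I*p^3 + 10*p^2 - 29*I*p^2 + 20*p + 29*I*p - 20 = (p + I)*(p + 4*I)*(p + 5*I)*(I*p - I)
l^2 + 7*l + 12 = (l + 3)*(l + 4)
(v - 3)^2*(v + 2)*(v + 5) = v^4 + v^3 - 23*v^2 + 3*v + 90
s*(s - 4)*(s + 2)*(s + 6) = s^4 + 4*s^3 - 20*s^2 - 48*s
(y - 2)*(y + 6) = y^2 + 4*y - 12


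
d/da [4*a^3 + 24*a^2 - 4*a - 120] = 12*a^2 + 48*a - 4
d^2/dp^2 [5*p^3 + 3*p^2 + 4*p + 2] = 30*p + 6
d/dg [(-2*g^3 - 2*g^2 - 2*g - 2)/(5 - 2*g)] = 2*(4*g^3 - 13*g^2 - 10*g - 7)/(4*g^2 - 20*g + 25)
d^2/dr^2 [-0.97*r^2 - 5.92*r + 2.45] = -1.94000000000000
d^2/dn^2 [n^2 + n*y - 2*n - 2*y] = 2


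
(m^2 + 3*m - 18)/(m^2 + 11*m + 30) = (m - 3)/(m + 5)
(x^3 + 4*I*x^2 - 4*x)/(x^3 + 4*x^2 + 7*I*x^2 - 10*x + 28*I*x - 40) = x*(x + 2*I)/(x^2 + x*(4 + 5*I) + 20*I)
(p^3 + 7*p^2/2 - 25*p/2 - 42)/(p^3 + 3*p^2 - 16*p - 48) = (p - 7/2)/(p - 4)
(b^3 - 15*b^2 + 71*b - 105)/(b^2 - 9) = (b^2 - 12*b + 35)/(b + 3)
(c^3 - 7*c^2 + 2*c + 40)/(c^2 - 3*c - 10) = c - 4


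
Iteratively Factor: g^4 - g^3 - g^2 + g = (g - 1)*(g^3 - g) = (g - 1)^2*(g^2 + g) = (g - 1)^2*(g + 1)*(g)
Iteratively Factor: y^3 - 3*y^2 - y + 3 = (y + 1)*(y^2 - 4*y + 3) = (y - 1)*(y + 1)*(y - 3)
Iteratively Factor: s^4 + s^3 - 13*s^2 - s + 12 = (s - 3)*(s^3 + 4*s^2 - s - 4) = (s - 3)*(s + 4)*(s^2 - 1) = (s - 3)*(s - 1)*(s + 4)*(s + 1)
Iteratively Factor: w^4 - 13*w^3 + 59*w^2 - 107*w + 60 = (w - 1)*(w^3 - 12*w^2 + 47*w - 60) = (w - 3)*(w - 1)*(w^2 - 9*w + 20) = (w - 4)*(w - 3)*(w - 1)*(w - 5)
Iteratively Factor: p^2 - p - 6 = (p + 2)*(p - 3)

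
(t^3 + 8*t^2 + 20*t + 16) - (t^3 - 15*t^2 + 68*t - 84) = 23*t^2 - 48*t + 100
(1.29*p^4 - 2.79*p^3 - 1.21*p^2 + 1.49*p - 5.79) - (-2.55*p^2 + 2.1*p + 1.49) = 1.29*p^4 - 2.79*p^3 + 1.34*p^2 - 0.61*p - 7.28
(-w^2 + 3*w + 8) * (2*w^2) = -2*w^4 + 6*w^3 + 16*w^2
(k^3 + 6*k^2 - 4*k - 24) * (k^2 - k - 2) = k^5 + 5*k^4 - 12*k^3 - 32*k^2 + 32*k + 48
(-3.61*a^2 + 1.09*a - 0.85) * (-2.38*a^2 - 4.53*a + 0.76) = 8.5918*a^4 + 13.7591*a^3 - 5.6583*a^2 + 4.6789*a - 0.646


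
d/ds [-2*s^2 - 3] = -4*s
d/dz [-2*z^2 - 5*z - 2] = -4*z - 5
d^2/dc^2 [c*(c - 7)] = 2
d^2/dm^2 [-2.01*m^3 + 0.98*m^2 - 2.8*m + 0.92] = 1.96 - 12.06*m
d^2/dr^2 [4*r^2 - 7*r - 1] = 8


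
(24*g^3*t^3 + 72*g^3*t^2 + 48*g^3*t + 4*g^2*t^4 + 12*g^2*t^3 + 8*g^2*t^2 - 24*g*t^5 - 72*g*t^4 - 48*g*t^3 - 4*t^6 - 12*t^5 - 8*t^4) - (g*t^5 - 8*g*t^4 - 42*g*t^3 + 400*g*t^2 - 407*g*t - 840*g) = 24*g^3*t^3 + 72*g^3*t^2 + 48*g^3*t + 4*g^2*t^4 + 12*g^2*t^3 + 8*g^2*t^2 - 25*g*t^5 - 64*g*t^4 - 6*g*t^3 - 400*g*t^2 + 407*g*t + 840*g - 4*t^6 - 12*t^5 - 8*t^4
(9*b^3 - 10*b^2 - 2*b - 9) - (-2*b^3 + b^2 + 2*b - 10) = 11*b^3 - 11*b^2 - 4*b + 1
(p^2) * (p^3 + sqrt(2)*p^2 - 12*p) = p^5 + sqrt(2)*p^4 - 12*p^3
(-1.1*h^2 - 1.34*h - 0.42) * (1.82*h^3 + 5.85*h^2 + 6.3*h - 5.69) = -2.002*h^5 - 8.8738*h^4 - 15.5334*h^3 - 4.64*h^2 + 4.9786*h + 2.3898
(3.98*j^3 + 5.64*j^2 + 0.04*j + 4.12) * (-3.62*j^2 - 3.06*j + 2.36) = -14.4076*j^5 - 32.5956*j^4 - 8.0104*j^3 - 1.7264*j^2 - 12.5128*j + 9.7232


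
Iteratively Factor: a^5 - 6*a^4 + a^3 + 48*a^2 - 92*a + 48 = (a - 1)*(a^4 - 5*a^3 - 4*a^2 + 44*a - 48) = (a - 1)*(a + 3)*(a^3 - 8*a^2 + 20*a - 16) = (a - 2)*(a - 1)*(a + 3)*(a^2 - 6*a + 8) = (a - 4)*(a - 2)*(a - 1)*(a + 3)*(a - 2)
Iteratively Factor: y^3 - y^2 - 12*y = (y + 3)*(y^2 - 4*y) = y*(y + 3)*(y - 4)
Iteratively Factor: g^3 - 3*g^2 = (g)*(g^2 - 3*g) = g^2*(g - 3)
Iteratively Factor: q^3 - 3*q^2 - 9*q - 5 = (q + 1)*(q^2 - 4*q - 5) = (q + 1)^2*(q - 5)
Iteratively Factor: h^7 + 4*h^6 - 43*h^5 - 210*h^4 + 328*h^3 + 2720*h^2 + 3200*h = (h - 5)*(h^6 + 9*h^5 + 2*h^4 - 200*h^3 - 672*h^2 - 640*h) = (h - 5)*(h + 4)*(h^5 + 5*h^4 - 18*h^3 - 128*h^2 - 160*h) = (h - 5)*(h + 2)*(h + 4)*(h^4 + 3*h^3 - 24*h^2 - 80*h) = (h - 5)*(h + 2)*(h + 4)^2*(h^3 - h^2 - 20*h) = (h - 5)^2*(h + 2)*(h + 4)^2*(h^2 + 4*h) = (h - 5)^2*(h + 2)*(h + 4)^3*(h)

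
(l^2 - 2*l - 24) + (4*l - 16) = l^2 + 2*l - 40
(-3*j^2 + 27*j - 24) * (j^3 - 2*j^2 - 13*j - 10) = -3*j^5 + 33*j^4 - 39*j^3 - 273*j^2 + 42*j + 240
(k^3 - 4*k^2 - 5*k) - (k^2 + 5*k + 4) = k^3 - 5*k^2 - 10*k - 4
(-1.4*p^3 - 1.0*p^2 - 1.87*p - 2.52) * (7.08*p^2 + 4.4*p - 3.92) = -9.912*p^5 - 13.24*p^4 - 12.1516*p^3 - 22.1496*p^2 - 3.7576*p + 9.8784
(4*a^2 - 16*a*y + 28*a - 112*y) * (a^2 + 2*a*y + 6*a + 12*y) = 4*a^4 - 8*a^3*y + 52*a^3 - 32*a^2*y^2 - 104*a^2*y + 168*a^2 - 416*a*y^2 - 336*a*y - 1344*y^2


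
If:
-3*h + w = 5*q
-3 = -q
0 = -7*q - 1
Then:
No Solution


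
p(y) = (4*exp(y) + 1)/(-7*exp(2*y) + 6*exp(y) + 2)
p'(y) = (4*exp(y) + 1)*(14*exp(2*y) - 6*exp(y))/(-7*exp(2*y) + 6*exp(y) + 2)^2 + 4*exp(y)/(-7*exp(2*y) + 6*exp(y) + 2) = (28*exp(2*y) + 14*exp(y) + 2)*exp(y)/(49*exp(4*y) - 84*exp(3*y) + 8*exp(2*y) + 24*exp(y) + 4)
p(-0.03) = 3.97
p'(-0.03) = 26.90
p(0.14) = -15.55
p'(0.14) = 488.78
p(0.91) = -0.42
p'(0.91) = 0.75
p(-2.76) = 0.53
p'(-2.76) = 0.03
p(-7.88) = 0.50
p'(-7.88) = 0.00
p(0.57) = -0.87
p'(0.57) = 2.35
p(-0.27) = 1.62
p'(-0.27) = 3.54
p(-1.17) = 0.70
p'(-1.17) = 0.28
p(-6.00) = 0.50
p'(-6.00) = 0.00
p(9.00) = 0.00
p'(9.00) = 0.00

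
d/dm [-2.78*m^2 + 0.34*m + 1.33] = 0.34 - 5.56*m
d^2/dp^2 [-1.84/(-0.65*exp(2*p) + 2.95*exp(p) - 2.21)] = ((5.428 - 4.784*exp(p))*(0.65*exp(2*p) - 2.95*exp(p) + 2.21) + 1.84*(1.3*exp(p) - 2.95)*(2.6*exp(p) - 5.9)*exp(p))*exp(p)/(0.65*exp(2*p) - 2.95*exp(p) + 2.21)^3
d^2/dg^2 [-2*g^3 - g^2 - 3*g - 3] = -12*g - 2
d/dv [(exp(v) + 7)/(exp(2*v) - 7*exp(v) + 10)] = (-(exp(v) + 7)*(2*exp(v) - 7) + exp(2*v) - 7*exp(v) + 10)*exp(v)/(exp(2*v) - 7*exp(v) + 10)^2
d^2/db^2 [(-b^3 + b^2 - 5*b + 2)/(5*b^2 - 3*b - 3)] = 4*(-67*b^3 + 84*b^2 - 171*b + 51)/(125*b^6 - 225*b^5 - 90*b^4 + 243*b^3 + 54*b^2 - 81*b - 27)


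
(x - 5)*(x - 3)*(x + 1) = x^3 - 7*x^2 + 7*x + 15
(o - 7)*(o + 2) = o^2 - 5*o - 14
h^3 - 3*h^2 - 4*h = h*(h - 4)*(h + 1)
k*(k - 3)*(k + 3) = k^3 - 9*k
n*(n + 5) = n^2 + 5*n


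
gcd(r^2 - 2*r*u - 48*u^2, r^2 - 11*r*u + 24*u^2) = r - 8*u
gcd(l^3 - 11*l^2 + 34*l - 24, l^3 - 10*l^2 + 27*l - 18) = l^2 - 7*l + 6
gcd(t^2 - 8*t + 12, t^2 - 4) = t - 2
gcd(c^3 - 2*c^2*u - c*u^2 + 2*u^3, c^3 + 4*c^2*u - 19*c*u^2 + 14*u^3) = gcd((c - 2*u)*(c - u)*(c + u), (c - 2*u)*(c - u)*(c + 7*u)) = c^2 - 3*c*u + 2*u^2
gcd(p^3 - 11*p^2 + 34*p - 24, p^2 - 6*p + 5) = p - 1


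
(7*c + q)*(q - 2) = 7*c*q - 14*c + q^2 - 2*q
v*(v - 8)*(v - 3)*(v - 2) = v^4 - 13*v^3 + 46*v^2 - 48*v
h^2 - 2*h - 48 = (h - 8)*(h + 6)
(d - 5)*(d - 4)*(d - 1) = d^3 - 10*d^2 + 29*d - 20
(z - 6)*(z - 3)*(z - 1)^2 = z^4 - 11*z^3 + 37*z^2 - 45*z + 18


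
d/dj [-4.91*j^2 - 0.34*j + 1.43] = -9.82*j - 0.34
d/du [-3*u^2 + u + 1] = 1 - 6*u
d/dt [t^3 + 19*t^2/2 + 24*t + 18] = 3*t^2 + 19*t + 24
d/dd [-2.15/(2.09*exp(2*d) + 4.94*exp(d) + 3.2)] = (8.987*exp(d) + 10.621)*exp(d)/(2.09*exp(2*d) + 4.94*exp(d) + 3.2)^2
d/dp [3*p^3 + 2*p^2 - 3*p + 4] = 9*p^2 + 4*p - 3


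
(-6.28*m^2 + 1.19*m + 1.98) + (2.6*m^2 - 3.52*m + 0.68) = -3.68*m^2 - 2.33*m + 2.66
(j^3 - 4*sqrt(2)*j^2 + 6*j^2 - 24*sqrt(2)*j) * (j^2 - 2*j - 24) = j^5 - 4*sqrt(2)*j^4 + 4*j^4 - 36*j^3 - 16*sqrt(2)*j^3 - 144*j^2 + 144*sqrt(2)*j^2 + 576*sqrt(2)*j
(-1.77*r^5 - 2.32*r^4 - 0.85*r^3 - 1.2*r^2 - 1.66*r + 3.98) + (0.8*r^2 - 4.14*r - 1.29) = -1.77*r^5 - 2.32*r^4 - 0.85*r^3 - 0.4*r^2 - 5.8*r + 2.69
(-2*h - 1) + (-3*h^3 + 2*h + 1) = -3*h^3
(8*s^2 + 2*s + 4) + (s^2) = 9*s^2 + 2*s + 4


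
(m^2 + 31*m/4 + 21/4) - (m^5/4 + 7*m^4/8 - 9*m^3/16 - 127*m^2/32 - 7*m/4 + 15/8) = -m^5/4 - 7*m^4/8 + 9*m^3/16 + 159*m^2/32 + 19*m/2 + 27/8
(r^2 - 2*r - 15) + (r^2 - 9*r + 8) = 2*r^2 - 11*r - 7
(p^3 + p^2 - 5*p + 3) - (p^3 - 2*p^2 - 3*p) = 3*p^2 - 2*p + 3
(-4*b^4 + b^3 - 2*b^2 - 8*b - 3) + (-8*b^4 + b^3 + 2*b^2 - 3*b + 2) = -12*b^4 + 2*b^3 - 11*b - 1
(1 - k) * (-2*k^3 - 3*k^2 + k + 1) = 2*k^4 + k^3 - 4*k^2 + 1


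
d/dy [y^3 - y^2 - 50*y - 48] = 3*y^2 - 2*y - 50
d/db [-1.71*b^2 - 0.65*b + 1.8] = -3.42*b - 0.65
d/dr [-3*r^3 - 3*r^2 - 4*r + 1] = -9*r^2 - 6*r - 4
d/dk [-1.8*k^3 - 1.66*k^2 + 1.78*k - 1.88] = -5.4*k^2 - 3.32*k + 1.78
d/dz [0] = 0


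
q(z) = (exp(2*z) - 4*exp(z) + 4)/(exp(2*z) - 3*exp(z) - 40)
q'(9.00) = 0.00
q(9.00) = 1.00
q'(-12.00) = 0.00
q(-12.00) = -0.10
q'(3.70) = -0.03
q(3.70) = 1.00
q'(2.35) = -4.54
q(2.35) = 1.87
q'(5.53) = 0.00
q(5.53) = 1.00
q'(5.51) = 0.00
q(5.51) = 1.00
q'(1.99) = -43.06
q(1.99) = -3.35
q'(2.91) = -0.35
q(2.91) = 1.11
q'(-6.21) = 0.00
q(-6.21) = -0.10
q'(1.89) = -9.43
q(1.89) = -1.33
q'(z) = (-2*exp(2*z) + 3*exp(z))*(exp(2*z) - 4*exp(z) + 4)/(exp(2*z) - 3*exp(z) - 40)^2 + (2*exp(2*z) - 4*exp(z))/(exp(2*z) - 3*exp(z) - 40) = (exp(2*z) - 88*exp(z) + 172)*exp(z)/(exp(4*z) - 6*exp(3*z) - 71*exp(2*z) + 240*exp(z) + 1600)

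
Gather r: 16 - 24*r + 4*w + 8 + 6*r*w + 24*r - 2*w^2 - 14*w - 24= 6*r*w - 2*w^2 - 10*w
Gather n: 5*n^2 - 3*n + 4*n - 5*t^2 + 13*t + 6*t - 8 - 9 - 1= 5*n^2 + n - 5*t^2 + 19*t - 18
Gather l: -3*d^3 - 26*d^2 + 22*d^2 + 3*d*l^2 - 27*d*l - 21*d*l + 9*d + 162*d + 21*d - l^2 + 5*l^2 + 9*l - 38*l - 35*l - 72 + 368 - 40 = -3*d^3 - 4*d^2 + 192*d + l^2*(3*d + 4) + l*(-48*d - 64) + 256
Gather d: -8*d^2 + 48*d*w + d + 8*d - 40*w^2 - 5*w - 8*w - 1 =-8*d^2 + d*(48*w + 9) - 40*w^2 - 13*w - 1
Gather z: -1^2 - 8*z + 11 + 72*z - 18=64*z - 8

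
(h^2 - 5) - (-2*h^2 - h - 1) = 3*h^2 + h - 4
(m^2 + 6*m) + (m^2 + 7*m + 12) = 2*m^2 + 13*m + 12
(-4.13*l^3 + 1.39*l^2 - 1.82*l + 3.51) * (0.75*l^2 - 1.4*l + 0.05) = -3.0975*l^5 + 6.8245*l^4 - 3.5175*l^3 + 5.25*l^2 - 5.005*l + 0.1755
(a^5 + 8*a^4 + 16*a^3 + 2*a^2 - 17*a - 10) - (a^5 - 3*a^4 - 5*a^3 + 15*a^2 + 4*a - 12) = 11*a^4 + 21*a^3 - 13*a^2 - 21*a + 2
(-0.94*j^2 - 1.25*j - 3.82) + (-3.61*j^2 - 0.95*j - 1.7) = -4.55*j^2 - 2.2*j - 5.52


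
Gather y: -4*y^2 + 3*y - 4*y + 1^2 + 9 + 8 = -4*y^2 - y + 18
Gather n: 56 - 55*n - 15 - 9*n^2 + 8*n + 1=-9*n^2 - 47*n + 42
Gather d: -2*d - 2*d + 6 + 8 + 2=16 - 4*d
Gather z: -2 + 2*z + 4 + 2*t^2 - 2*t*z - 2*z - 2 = 2*t^2 - 2*t*z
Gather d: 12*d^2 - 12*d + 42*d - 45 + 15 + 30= 12*d^2 + 30*d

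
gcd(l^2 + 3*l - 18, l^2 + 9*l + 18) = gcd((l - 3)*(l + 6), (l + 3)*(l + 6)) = l + 6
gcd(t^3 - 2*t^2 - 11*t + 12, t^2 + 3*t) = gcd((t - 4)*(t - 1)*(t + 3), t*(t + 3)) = t + 3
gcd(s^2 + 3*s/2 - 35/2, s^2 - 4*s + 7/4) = s - 7/2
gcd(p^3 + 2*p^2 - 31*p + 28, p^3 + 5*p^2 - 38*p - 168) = p + 7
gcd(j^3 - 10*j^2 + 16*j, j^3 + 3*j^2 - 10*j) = j^2 - 2*j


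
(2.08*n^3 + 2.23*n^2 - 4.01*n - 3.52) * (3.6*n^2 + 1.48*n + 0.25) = 7.488*n^5 + 11.1064*n^4 - 10.6156*n^3 - 18.0493*n^2 - 6.2121*n - 0.88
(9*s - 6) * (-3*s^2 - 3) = -27*s^3 + 18*s^2 - 27*s + 18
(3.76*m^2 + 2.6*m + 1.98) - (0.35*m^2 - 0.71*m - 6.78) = 3.41*m^2 + 3.31*m + 8.76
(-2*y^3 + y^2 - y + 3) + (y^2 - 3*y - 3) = -2*y^3 + 2*y^2 - 4*y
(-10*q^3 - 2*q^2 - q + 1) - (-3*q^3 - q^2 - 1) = -7*q^3 - q^2 - q + 2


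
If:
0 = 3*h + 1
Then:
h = -1/3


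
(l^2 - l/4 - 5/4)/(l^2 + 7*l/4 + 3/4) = (4*l - 5)/(4*l + 3)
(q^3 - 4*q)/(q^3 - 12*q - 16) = q*(q - 2)/(q^2 - 2*q - 8)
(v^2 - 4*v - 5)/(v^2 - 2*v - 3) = (v - 5)/(v - 3)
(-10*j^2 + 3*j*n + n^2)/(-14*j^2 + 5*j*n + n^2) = (5*j + n)/(7*j + n)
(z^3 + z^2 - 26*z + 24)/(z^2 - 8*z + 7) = (z^2 + 2*z - 24)/(z - 7)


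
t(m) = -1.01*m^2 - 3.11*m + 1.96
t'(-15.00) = 27.19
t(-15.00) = -178.64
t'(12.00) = -27.35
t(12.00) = -180.80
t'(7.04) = -17.33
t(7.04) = -69.99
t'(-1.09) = -0.91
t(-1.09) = 4.15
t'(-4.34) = 5.66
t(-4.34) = -3.57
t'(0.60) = -4.32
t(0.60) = -0.27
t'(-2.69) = 2.32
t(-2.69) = 3.02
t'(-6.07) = 9.15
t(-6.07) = -16.38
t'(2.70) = -8.56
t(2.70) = -13.80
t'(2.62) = -8.40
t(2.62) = -13.12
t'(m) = -2.02*m - 3.11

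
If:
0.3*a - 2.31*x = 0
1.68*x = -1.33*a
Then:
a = 0.00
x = 0.00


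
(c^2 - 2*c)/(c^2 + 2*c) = (c - 2)/(c + 2)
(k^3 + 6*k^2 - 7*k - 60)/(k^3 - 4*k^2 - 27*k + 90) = (k + 4)/(k - 6)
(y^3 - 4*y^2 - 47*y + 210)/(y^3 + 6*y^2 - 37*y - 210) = (y - 5)/(y + 5)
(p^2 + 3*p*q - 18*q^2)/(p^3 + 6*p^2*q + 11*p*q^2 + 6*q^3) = (p^2 + 3*p*q - 18*q^2)/(p^3 + 6*p^2*q + 11*p*q^2 + 6*q^3)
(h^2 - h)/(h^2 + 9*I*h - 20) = h*(h - 1)/(h^2 + 9*I*h - 20)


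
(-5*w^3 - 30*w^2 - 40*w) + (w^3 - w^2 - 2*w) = -4*w^3 - 31*w^2 - 42*w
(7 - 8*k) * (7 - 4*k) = 32*k^2 - 84*k + 49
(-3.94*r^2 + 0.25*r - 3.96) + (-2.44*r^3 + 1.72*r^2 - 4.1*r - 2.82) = -2.44*r^3 - 2.22*r^2 - 3.85*r - 6.78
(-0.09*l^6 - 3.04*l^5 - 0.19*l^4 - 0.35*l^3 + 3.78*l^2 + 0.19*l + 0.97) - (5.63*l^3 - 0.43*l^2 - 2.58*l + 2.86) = -0.09*l^6 - 3.04*l^5 - 0.19*l^4 - 5.98*l^3 + 4.21*l^2 + 2.77*l - 1.89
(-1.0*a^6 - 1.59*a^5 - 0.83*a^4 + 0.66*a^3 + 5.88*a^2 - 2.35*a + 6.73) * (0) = 0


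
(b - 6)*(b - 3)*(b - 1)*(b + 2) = b^4 - 8*b^3 + 7*b^2 + 36*b - 36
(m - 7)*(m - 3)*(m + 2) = m^3 - 8*m^2 + m + 42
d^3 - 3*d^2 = d^2*(d - 3)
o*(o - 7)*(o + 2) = o^3 - 5*o^2 - 14*o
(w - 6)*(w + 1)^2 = w^3 - 4*w^2 - 11*w - 6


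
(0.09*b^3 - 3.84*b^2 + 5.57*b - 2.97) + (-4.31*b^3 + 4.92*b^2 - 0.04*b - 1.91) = -4.22*b^3 + 1.08*b^2 + 5.53*b - 4.88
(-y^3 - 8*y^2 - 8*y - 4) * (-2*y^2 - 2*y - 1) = 2*y^5 + 18*y^4 + 33*y^3 + 32*y^2 + 16*y + 4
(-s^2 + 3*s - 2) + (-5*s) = -s^2 - 2*s - 2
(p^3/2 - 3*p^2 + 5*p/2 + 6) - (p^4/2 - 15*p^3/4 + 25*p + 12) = -p^4/2 + 17*p^3/4 - 3*p^2 - 45*p/2 - 6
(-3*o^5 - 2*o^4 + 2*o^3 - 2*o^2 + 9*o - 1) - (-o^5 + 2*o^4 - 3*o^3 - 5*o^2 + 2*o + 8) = -2*o^5 - 4*o^4 + 5*o^3 + 3*o^2 + 7*o - 9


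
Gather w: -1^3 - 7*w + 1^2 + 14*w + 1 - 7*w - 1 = 0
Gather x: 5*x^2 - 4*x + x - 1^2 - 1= 5*x^2 - 3*x - 2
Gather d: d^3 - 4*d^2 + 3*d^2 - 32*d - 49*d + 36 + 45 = d^3 - d^2 - 81*d + 81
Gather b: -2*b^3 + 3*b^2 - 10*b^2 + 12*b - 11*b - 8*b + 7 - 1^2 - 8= -2*b^3 - 7*b^2 - 7*b - 2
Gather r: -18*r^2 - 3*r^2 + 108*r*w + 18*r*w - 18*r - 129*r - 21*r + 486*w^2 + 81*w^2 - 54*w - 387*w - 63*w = -21*r^2 + r*(126*w - 168) + 567*w^2 - 504*w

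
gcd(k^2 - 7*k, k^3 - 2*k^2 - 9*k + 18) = 1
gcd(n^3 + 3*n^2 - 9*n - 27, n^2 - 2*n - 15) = n + 3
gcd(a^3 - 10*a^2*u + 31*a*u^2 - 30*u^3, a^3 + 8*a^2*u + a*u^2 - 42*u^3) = -a + 2*u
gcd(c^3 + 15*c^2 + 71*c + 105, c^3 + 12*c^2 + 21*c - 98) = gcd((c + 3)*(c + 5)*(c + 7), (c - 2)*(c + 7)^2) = c + 7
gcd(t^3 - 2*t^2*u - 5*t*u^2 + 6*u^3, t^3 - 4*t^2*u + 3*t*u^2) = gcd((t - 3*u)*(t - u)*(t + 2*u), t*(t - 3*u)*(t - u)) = t^2 - 4*t*u + 3*u^2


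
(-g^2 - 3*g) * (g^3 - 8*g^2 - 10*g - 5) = -g^5 + 5*g^4 + 34*g^3 + 35*g^2 + 15*g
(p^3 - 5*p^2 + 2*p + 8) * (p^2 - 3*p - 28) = p^5 - 8*p^4 - 11*p^3 + 142*p^2 - 80*p - 224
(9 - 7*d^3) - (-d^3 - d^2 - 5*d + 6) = -6*d^3 + d^2 + 5*d + 3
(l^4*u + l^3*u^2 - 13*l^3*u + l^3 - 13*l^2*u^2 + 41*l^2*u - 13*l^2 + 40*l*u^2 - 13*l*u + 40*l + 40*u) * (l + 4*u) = l^5*u + 5*l^4*u^2 - 13*l^4*u + l^4 + 4*l^3*u^3 - 65*l^3*u^2 + 45*l^3*u - 13*l^3 - 52*l^2*u^3 + 204*l^2*u^2 - 65*l^2*u + 40*l^2 + 160*l*u^3 - 52*l*u^2 + 200*l*u + 160*u^2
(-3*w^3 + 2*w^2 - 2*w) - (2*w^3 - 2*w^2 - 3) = -5*w^3 + 4*w^2 - 2*w + 3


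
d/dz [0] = 0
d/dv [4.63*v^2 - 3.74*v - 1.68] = 9.26*v - 3.74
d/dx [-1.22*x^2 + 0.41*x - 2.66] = 0.41 - 2.44*x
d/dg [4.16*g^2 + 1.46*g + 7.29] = 8.32*g + 1.46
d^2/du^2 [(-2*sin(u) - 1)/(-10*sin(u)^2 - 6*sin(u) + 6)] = (-50*sin(u)^5 - 70*sin(u)^4 - 125*sin(u)^3 + 63*sin(u)^2 + 243*sin(u) + 84)/(2*(5*sin(u)^2 + 3*sin(u) - 3)^3)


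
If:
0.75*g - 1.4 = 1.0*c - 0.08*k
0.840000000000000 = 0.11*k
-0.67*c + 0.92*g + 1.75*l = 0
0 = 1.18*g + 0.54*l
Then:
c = -0.67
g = 0.16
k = 7.64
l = -0.34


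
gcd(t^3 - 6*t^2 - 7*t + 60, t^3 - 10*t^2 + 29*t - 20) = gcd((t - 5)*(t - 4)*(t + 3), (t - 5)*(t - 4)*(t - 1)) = t^2 - 9*t + 20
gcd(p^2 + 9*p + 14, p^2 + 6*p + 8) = p + 2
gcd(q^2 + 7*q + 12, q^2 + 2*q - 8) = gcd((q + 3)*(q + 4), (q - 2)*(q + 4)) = q + 4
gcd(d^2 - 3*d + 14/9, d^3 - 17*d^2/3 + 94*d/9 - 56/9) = d - 7/3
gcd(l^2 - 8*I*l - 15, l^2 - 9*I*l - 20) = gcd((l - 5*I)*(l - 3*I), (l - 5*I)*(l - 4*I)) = l - 5*I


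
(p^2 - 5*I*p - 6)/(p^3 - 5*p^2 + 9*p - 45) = (p - 2*I)/(p^2 + p*(-5 + 3*I) - 15*I)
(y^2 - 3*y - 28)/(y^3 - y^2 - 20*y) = (y - 7)/(y*(y - 5))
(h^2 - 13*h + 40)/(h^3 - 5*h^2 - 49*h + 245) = (h - 8)/(h^2 - 49)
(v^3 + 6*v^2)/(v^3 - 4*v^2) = (v + 6)/(v - 4)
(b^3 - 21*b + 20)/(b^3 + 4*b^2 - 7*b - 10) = (b^2 - 5*b + 4)/(b^2 - b - 2)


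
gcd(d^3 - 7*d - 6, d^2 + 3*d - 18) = d - 3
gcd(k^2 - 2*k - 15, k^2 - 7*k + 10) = k - 5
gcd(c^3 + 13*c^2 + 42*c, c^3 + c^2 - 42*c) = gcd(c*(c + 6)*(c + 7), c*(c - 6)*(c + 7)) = c^2 + 7*c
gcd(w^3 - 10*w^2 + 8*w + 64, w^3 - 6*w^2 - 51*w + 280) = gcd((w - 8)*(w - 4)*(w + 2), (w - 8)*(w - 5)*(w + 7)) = w - 8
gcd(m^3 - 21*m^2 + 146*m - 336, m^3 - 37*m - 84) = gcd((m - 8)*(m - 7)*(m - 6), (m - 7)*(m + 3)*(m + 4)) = m - 7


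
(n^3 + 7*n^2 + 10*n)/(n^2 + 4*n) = (n^2 + 7*n + 10)/(n + 4)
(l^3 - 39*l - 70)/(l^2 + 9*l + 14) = (l^2 - 2*l - 35)/(l + 7)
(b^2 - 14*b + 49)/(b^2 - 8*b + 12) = (b^2 - 14*b + 49)/(b^2 - 8*b + 12)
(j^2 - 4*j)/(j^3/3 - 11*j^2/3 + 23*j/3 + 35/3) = 3*j*(j - 4)/(j^3 - 11*j^2 + 23*j + 35)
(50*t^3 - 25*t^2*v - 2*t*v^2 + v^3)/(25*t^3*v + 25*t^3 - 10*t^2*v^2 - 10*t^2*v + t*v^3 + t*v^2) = (10*t^2 - 3*t*v - v^2)/(t*(5*t*v + 5*t - v^2 - v))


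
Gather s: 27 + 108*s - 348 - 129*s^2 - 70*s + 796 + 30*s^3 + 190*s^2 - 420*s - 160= 30*s^3 + 61*s^2 - 382*s + 315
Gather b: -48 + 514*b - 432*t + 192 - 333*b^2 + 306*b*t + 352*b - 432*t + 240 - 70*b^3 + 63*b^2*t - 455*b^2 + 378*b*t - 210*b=-70*b^3 + b^2*(63*t - 788) + b*(684*t + 656) - 864*t + 384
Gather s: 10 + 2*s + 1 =2*s + 11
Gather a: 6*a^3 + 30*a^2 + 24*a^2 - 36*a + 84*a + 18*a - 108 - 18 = 6*a^3 + 54*a^2 + 66*a - 126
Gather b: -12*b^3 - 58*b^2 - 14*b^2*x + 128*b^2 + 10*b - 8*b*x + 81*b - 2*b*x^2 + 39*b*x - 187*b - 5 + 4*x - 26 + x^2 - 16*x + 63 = -12*b^3 + b^2*(70 - 14*x) + b*(-2*x^2 + 31*x - 96) + x^2 - 12*x + 32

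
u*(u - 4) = u^2 - 4*u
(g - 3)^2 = g^2 - 6*g + 9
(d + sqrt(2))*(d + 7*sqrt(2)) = d^2 + 8*sqrt(2)*d + 14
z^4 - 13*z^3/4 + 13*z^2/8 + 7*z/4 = z*(z - 2)*(z - 7/4)*(z + 1/2)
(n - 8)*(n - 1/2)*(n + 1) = n^3 - 15*n^2/2 - 9*n/2 + 4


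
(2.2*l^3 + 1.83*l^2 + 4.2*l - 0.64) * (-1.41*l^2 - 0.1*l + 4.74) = -3.102*l^5 - 2.8003*l^4 + 4.323*l^3 + 9.1566*l^2 + 19.972*l - 3.0336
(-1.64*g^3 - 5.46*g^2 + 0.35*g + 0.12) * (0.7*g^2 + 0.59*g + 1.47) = -1.148*g^5 - 4.7896*g^4 - 5.3872*g^3 - 7.7357*g^2 + 0.5853*g + 0.1764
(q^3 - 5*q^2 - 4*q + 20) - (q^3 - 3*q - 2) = -5*q^2 - q + 22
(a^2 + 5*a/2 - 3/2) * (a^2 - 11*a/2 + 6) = a^4 - 3*a^3 - 37*a^2/4 + 93*a/4 - 9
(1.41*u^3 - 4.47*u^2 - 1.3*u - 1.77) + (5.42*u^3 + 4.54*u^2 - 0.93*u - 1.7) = 6.83*u^3 + 0.0700000000000003*u^2 - 2.23*u - 3.47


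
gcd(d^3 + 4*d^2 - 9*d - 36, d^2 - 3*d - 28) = d + 4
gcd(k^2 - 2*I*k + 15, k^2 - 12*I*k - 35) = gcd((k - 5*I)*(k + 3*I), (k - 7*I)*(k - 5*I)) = k - 5*I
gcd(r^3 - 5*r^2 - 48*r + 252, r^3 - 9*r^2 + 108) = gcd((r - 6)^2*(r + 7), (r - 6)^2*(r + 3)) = r^2 - 12*r + 36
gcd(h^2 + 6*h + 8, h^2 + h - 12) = h + 4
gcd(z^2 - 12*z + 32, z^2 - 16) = z - 4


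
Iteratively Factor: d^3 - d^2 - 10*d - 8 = (d - 4)*(d^2 + 3*d + 2) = (d - 4)*(d + 1)*(d + 2)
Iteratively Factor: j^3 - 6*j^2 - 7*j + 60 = (j - 4)*(j^2 - 2*j - 15) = (j - 4)*(j + 3)*(j - 5)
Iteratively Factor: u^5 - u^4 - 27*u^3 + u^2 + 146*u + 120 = (u - 5)*(u^4 + 4*u^3 - 7*u^2 - 34*u - 24) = (u - 5)*(u + 2)*(u^3 + 2*u^2 - 11*u - 12) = (u - 5)*(u - 3)*(u + 2)*(u^2 + 5*u + 4) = (u - 5)*(u - 3)*(u + 2)*(u + 4)*(u + 1)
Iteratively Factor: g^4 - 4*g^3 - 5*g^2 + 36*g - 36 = (g - 3)*(g^3 - g^2 - 8*g + 12) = (g - 3)*(g + 3)*(g^2 - 4*g + 4) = (g - 3)*(g - 2)*(g + 3)*(g - 2)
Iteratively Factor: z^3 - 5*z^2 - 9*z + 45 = (z - 3)*(z^2 - 2*z - 15) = (z - 3)*(z + 3)*(z - 5)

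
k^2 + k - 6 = (k - 2)*(k + 3)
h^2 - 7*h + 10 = (h - 5)*(h - 2)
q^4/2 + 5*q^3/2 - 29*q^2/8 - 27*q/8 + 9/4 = (q/2 + 1/2)*(q - 3/2)*(q - 1/2)*(q + 6)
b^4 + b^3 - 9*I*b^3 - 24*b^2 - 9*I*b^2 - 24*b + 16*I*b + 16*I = (b + 1)*(b - 4*I)^2*(b - I)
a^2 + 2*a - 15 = (a - 3)*(a + 5)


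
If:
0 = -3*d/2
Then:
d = 0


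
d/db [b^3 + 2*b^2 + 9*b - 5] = 3*b^2 + 4*b + 9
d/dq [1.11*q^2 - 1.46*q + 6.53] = 2.22*q - 1.46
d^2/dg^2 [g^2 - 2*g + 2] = 2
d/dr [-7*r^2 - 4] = -14*r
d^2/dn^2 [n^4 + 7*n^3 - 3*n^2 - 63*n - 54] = 12*n^2 + 42*n - 6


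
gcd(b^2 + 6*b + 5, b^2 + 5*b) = b + 5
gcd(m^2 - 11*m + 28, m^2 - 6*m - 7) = m - 7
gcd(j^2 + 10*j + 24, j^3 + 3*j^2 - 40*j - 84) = 1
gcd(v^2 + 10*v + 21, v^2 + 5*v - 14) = v + 7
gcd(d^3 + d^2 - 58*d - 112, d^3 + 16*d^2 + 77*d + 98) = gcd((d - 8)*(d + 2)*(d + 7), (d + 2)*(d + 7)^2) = d^2 + 9*d + 14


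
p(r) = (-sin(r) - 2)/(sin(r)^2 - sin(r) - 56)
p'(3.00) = -0.02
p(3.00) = 0.04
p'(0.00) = 0.02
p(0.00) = 0.04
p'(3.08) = -0.02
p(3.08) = 0.04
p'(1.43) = 0.00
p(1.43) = 0.05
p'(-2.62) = -0.01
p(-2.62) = 0.03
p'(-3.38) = -0.02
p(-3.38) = 0.04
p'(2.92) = -0.02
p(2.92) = 0.04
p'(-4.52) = -0.00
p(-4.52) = 0.05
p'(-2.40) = -0.01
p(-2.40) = 0.02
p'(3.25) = -0.02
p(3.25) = 0.03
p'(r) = (-2*sin(r)*cos(r) + cos(r))*(-sin(r) - 2)/(sin(r)^2 - sin(r) - 56)^2 - cos(r)/(sin(r)^2 - sin(r) - 56)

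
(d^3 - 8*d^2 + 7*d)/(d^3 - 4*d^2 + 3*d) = (d - 7)/(d - 3)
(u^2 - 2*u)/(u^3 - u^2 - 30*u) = (2 - u)/(-u^2 + u + 30)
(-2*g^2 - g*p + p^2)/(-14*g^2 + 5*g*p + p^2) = (g + p)/(7*g + p)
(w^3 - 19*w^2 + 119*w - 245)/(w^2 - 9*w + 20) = (w^2 - 14*w + 49)/(w - 4)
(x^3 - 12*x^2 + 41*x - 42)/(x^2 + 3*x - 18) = (x^2 - 9*x + 14)/(x + 6)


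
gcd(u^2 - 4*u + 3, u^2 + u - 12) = u - 3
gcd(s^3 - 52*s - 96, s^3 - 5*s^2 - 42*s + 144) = s^2 - 2*s - 48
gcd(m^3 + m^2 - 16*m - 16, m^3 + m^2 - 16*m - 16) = m^3 + m^2 - 16*m - 16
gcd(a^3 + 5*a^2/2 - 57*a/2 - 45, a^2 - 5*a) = a - 5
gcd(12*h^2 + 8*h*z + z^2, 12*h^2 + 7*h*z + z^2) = 1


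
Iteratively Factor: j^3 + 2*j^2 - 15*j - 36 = (j - 4)*(j^2 + 6*j + 9) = (j - 4)*(j + 3)*(j + 3)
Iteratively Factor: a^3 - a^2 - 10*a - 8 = (a - 4)*(a^2 + 3*a + 2) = (a - 4)*(a + 1)*(a + 2)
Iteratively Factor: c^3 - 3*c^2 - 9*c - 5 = (c + 1)*(c^2 - 4*c - 5) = (c - 5)*(c + 1)*(c + 1)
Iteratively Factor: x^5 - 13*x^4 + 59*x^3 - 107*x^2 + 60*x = (x - 3)*(x^4 - 10*x^3 + 29*x^2 - 20*x) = (x - 4)*(x - 3)*(x^3 - 6*x^2 + 5*x) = (x - 5)*(x - 4)*(x - 3)*(x^2 - x) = x*(x - 5)*(x - 4)*(x - 3)*(x - 1)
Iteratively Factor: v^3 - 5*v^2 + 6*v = (v)*(v^2 - 5*v + 6) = v*(v - 2)*(v - 3)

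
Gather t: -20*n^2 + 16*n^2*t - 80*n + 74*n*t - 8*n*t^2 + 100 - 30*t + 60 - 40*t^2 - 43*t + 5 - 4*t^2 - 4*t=-20*n^2 - 80*n + t^2*(-8*n - 44) + t*(16*n^2 + 74*n - 77) + 165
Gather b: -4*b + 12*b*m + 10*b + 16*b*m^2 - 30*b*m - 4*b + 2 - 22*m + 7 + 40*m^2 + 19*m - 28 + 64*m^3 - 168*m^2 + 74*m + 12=b*(16*m^2 - 18*m + 2) + 64*m^3 - 128*m^2 + 71*m - 7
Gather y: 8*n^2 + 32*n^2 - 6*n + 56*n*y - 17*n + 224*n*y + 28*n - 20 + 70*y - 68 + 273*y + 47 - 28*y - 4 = 40*n^2 + 5*n + y*(280*n + 315) - 45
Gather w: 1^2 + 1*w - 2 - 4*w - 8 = -3*w - 9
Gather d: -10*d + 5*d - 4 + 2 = -5*d - 2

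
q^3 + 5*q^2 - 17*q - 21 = (q - 3)*(q + 1)*(q + 7)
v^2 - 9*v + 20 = (v - 5)*(v - 4)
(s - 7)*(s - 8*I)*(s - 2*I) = s^3 - 7*s^2 - 10*I*s^2 - 16*s + 70*I*s + 112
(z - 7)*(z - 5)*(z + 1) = z^3 - 11*z^2 + 23*z + 35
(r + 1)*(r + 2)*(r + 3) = r^3 + 6*r^2 + 11*r + 6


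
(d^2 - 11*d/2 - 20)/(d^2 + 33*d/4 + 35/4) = 2*(2*d^2 - 11*d - 40)/(4*d^2 + 33*d + 35)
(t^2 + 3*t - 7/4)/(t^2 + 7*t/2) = (t - 1/2)/t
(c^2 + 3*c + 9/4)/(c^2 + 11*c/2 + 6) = (c + 3/2)/(c + 4)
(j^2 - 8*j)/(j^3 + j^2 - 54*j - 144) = j/(j^2 + 9*j + 18)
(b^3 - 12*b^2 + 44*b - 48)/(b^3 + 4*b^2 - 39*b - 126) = (b^2 - 6*b + 8)/(b^2 + 10*b + 21)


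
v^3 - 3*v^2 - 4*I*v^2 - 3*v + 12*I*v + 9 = (v - 3)*(v - 3*I)*(v - I)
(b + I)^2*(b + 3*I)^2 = b^4 + 8*I*b^3 - 22*b^2 - 24*I*b + 9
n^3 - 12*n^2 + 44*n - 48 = (n - 6)*(n - 4)*(n - 2)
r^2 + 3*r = r*(r + 3)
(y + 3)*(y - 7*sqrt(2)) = y^2 - 7*sqrt(2)*y + 3*y - 21*sqrt(2)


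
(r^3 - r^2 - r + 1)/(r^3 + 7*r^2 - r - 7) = (r - 1)/(r + 7)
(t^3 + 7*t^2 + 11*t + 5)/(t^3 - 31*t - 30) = (t + 1)/(t - 6)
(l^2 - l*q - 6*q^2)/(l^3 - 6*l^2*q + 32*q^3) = (l - 3*q)/(l^2 - 8*l*q + 16*q^2)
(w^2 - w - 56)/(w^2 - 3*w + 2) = (w^2 - w - 56)/(w^2 - 3*w + 2)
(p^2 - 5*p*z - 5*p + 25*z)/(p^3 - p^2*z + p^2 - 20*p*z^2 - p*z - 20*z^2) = (p - 5)/(p^2 + 4*p*z + p + 4*z)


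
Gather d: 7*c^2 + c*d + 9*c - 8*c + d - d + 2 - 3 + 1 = 7*c^2 + c*d + c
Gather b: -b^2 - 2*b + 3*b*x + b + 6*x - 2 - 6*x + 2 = -b^2 + b*(3*x - 1)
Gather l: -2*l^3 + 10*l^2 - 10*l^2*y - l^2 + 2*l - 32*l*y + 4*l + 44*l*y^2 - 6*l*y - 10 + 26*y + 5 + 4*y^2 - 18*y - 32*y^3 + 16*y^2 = -2*l^3 + l^2*(9 - 10*y) + l*(44*y^2 - 38*y + 6) - 32*y^3 + 20*y^2 + 8*y - 5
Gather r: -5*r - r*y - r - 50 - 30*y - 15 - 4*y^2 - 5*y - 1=r*(-y - 6) - 4*y^2 - 35*y - 66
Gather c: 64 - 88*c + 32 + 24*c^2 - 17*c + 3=24*c^2 - 105*c + 99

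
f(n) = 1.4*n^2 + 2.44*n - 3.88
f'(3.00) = 10.84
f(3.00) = 16.04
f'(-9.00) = -22.76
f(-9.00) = 87.56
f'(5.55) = 17.98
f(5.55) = 52.79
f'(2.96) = 10.73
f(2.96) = 15.61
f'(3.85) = 13.22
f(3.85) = 26.27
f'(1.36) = 6.25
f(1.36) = 2.03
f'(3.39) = 11.93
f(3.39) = 20.48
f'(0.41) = 3.59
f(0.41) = -2.64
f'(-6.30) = -15.20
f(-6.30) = 36.31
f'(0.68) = 4.34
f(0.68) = -1.57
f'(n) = 2.8*n + 2.44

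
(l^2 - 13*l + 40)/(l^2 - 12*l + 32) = (l - 5)/(l - 4)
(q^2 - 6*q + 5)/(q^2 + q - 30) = (q - 1)/(q + 6)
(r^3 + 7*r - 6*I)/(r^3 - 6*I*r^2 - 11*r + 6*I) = (r + 3*I)/(r - 3*I)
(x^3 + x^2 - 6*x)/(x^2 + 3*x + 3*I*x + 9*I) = x*(x - 2)/(x + 3*I)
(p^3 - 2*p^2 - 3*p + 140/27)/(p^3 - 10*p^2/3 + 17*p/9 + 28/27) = (3*p + 5)/(3*p + 1)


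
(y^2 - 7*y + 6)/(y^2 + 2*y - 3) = (y - 6)/(y + 3)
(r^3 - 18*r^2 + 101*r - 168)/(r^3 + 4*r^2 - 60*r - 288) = (r^2 - 10*r + 21)/(r^2 + 12*r + 36)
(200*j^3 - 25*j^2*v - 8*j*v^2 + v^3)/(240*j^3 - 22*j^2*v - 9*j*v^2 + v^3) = (-5*j + v)/(-6*j + v)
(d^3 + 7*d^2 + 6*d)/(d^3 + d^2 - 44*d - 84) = d*(d + 1)/(d^2 - 5*d - 14)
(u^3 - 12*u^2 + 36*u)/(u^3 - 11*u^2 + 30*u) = (u - 6)/(u - 5)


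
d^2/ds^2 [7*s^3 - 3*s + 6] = 42*s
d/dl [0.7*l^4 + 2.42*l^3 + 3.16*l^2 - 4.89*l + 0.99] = 2.8*l^3 + 7.26*l^2 + 6.32*l - 4.89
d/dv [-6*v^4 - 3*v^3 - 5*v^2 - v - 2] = -24*v^3 - 9*v^2 - 10*v - 1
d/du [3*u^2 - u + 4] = 6*u - 1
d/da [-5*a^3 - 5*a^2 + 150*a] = -15*a^2 - 10*a + 150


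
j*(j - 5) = j^2 - 5*j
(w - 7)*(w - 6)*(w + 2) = w^3 - 11*w^2 + 16*w + 84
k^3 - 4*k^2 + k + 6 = (k - 3)*(k - 2)*(k + 1)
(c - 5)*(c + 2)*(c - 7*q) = c^3 - 7*c^2*q - 3*c^2 + 21*c*q - 10*c + 70*q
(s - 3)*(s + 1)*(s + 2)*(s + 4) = s^4 + 4*s^3 - 7*s^2 - 34*s - 24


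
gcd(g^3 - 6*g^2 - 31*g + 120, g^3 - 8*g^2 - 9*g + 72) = g^2 - 11*g + 24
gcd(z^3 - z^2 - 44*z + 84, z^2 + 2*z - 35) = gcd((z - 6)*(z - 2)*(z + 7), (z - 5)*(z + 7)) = z + 7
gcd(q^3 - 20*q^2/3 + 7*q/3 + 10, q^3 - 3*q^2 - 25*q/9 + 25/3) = q - 5/3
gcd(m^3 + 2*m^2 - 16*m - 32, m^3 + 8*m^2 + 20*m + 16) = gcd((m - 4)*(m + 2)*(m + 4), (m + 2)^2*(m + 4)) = m^2 + 6*m + 8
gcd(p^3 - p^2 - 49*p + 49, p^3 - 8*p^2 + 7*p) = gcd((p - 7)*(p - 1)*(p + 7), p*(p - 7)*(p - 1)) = p^2 - 8*p + 7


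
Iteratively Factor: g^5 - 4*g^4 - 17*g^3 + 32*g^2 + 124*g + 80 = (g + 2)*(g^4 - 6*g^3 - 5*g^2 + 42*g + 40) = (g - 4)*(g + 2)*(g^3 - 2*g^2 - 13*g - 10) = (g - 5)*(g - 4)*(g + 2)*(g^2 + 3*g + 2) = (g - 5)*(g - 4)*(g + 1)*(g + 2)*(g + 2)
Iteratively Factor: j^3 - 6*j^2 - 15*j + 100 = (j - 5)*(j^2 - j - 20) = (j - 5)*(j + 4)*(j - 5)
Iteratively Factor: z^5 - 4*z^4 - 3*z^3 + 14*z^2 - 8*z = (z - 4)*(z^4 - 3*z^2 + 2*z) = (z - 4)*(z + 2)*(z^3 - 2*z^2 + z) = z*(z - 4)*(z + 2)*(z^2 - 2*z + 1) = z*(z - 4)*(z - 1)*(z + 2)*(z - 1)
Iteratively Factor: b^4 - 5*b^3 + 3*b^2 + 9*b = (b)*(b^3 - 5*b^2 + 3*b + 9) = b*(b + 1)*(b^2 - 6*b + 9) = b*(b - 3)*(b + 1)*(b - 3)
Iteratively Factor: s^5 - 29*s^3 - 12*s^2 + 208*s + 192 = (s + 1)*(s^4 - s^3 - 28*s^2 + 16*s + 192) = (s + 1)*(s + 4)*(s^3 - 5*s^2 - 8*s + 48) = (s + 1)*(s + 3)*(s + 4)*(s^2 - 8*s + 16) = (s - 4)*(s + 1)*(s + 3)*(s + 4)*(s - 4)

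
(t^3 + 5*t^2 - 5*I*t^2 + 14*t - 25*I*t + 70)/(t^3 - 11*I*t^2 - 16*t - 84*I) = (t + 5)/(t - 6*I)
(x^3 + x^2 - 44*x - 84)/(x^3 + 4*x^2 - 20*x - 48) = (x - 7)/(x - 4)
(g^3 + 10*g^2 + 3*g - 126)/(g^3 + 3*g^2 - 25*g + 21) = (g + 6)/(g - 1)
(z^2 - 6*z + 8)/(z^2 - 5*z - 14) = (-z^2 + 6*z - 8)/(-z^2 + 5*z + 14)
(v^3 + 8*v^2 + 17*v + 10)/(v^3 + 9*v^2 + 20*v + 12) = (v + 5)/(v + 6)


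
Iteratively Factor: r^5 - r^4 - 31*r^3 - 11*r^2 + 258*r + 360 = (r - 4)*(r^4 + 3*r^3 - 19*r^2 - 87*r - 90) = (r - 5)*(r - 4)*(r^3 + 8*r^2 + 21*r + 18) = (r - 5)*(r - 4)*(r + 2)*(r^2 + 6*r + 9) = (r - 5)*(r - 4)*(r + 2)*(r + 3)*(r + 3)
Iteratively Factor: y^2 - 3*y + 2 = (y - 1)*(y - 2)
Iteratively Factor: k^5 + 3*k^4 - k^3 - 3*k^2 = (k)*(k^4 + 3*k^3 - k^2 - 3*k) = k^2*(k^3 + 3*k^2 - k - 3) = k^2*(k - 1)*(k^2 + 4*k + 3) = k^2*(k - 1)*(k + 1)*(k + 3)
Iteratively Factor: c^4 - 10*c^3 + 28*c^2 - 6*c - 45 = (c - 3)*(c^3 - 7*c^2 + 7*c + 15) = (c - 3)^2*(c^2 - 4*c - 5) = (c - 3)^2*(c + 1)*(c - 5)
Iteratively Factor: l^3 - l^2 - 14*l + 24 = (l - 3)*(l^2 + 2*l - 8) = (l - 3)*(l + 4)*(l - 2)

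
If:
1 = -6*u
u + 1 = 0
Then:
No Solution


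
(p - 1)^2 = p^2 - 2*p + 1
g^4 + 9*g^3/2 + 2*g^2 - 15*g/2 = g*(g - 1)*(g + 5/2)*(g + 3)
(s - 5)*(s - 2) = s^2 - 7*s + 10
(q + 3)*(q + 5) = q^2 + 8*q + 15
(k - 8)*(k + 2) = k^2 - 6*k - 16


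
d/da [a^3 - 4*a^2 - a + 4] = 3*a^2 - 8*a - 1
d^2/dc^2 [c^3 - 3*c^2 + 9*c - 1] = 6*c - 6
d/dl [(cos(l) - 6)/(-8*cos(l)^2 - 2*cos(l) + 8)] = (24*cos(l) - cos(2*l))*sin(l)/(-4*sin(l)^2 + cos(l))^2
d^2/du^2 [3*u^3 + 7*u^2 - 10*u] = 18*u + 14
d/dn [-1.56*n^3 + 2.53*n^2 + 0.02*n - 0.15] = -4.68*n^2 + 5.06*n + 0.02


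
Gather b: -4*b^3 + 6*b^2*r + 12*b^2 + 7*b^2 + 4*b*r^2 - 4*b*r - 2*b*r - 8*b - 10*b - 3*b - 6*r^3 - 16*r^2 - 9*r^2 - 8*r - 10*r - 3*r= -4*b^3 + b^2*(6*r + 19) + b*(4*r^2 - 6*r - 21) - 6*r^3 - 25*r^2 - 21*r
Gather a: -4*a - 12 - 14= -4*a - 26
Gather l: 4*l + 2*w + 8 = 4*l + 2*w + 8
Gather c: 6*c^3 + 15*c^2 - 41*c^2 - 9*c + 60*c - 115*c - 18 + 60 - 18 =6*c^3 - 26*c^2 - 64*c + 24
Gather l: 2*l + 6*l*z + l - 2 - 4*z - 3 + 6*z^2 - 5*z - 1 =l*(6*z + 3) + 6*z^2 - 9*z - 6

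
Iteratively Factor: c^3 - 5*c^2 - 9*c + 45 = (c - 5)*(c^2 - 9) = (c - 5)*(c + 3)*(c - 3)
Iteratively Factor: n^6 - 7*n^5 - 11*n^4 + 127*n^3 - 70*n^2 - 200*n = (n + 1)*(n^5 - 8*n^4 - 3*n^3 + 130*n^2 - 200*n) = (n - 5)*(n + 1)*(n^4 - 3*n^3 - 18*n^2 + 40*n) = (n - 5)*(n - 2)*(n + 1)*(n^3 - n^2 - 20*n) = n*(n - 5)*(n - 2)*(n + 1)*(n^2 - n - 20) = n*(n - 5)*(n - 2)*(n + 1)*(n + 4)*(n - 5)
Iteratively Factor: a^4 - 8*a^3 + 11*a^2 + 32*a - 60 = (a - 5)*(a^3 - 3*a^2 - 4*a + 12) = (a - 5)*(a - 3)*(a^2 - 4) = (a - 5)*(a - 3)*(a + 2)*(a - 2)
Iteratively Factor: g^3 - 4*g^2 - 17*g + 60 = (g + 4)*(g^2 - 8*g + 15) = (g - 5)*(g + 4)*(g - 3)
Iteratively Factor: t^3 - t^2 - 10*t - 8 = (t + 2)*(t^2 - 3*t - 4) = (t + 1)*(t + 2)*(t - 4)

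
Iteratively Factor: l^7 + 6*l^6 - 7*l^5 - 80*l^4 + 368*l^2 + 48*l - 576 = (l - 2)*(l^6 + 8*l^5 + 9*l^4 - 62*l^3 - 124*l^2 + 120*l + 288) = (l - 2)^2*(l^5 + 10*l^4 + 29*l^3 - 4*l^2 - 132*l - 144) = (l - 2)^2*(l + 4)*(l^4 + 6*l^3 + 5*l^2 - 24*l - 36) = (l - 2)^2*(l + 3)*(l + 4)*(l^3 + 3*l^2 - 4*l - 12) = (l - 2)^2*(l + 3)^2*(l + 4)*(l^2 - 4) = (l - 2)^2*(l + 2)*(l + 3)^2*(l + 4)*(l - 2)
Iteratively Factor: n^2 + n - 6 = (n - 2)*(n + 3)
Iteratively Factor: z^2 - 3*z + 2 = (z - 2)*(z - 1)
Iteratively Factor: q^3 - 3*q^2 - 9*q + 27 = (q - 3)*(q^2 - 9) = (q - 3)*(q + 3)*(q - 3)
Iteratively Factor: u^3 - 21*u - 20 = (u - 5)*(u^2 + 5*u + 4) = (u - 5)*(u + 4)*(u + 1)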